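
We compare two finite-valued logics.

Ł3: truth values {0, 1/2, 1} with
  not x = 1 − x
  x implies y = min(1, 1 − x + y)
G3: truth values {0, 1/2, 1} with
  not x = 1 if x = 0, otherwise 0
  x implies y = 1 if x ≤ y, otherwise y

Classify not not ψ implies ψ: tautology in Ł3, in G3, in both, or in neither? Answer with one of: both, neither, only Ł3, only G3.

In Ł3: every assignment gives 1 — tautology.
In G3: at ψ = 1/2 the value is 1/2 — not a tautology.

only Ł3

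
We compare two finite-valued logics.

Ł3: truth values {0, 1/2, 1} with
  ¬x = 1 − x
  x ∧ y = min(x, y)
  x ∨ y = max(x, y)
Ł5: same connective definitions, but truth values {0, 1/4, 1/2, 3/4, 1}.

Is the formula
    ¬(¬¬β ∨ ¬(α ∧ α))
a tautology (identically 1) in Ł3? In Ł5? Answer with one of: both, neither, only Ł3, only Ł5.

neither

In Ł3: at α = 0, β = 0 the value is 0 — not a tautology.
In Ł5: at α = 0, β = 0 the value is 0 — not a tautology.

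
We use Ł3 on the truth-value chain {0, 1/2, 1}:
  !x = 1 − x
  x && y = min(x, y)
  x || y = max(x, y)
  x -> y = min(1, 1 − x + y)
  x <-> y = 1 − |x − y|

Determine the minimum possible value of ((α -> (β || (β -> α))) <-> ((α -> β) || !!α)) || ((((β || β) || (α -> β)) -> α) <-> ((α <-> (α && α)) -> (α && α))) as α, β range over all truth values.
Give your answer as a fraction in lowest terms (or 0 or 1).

Take α = 1/2, β = 0:
β -> α = 0 -> 1/2 = 1
β || (β -> α) = 0 || 1 = 1
α -> (β || (β -> α)) = 1/2 -> 1 = 1
α -> β = 1/2 -> 0 = 1/2
!α = !1/2 = 1/2
!!α = !1/2 = 1/2
(α -> β) || !!α = 1/2 || 1/2 = 1/2
(α -> (β || (β -> α))) <-> ((α -> β) || !!α) = 1 <-> 1/2 = 1/2
β || β = 0 || 0 = 0
α -> β = 1/2 -> 0 = 1/2
(β || β) || (α -> β) = 0 || 1/2 = 1/2
((β || β) || (α -> β)) -> α = 1/2 -> 1/2 = 1
α && α = 1/2 && 1/2 = 1/2
α <-> (α && α) = 1/2 <-> 1/2 = 1
α && α = 1/2 && 1/2 = 1/2
(α <-> (α && α)) -> (α && α) = 1 -> 1/2 = 1/2
(((β || β) || (α -> β)) -> α) <-> ((α <-> (α && α)) -> (α && α)) = 1 <-> 1/2 = 1/2
((α -> (β || (β -> α))) <-> ((α -> β) || !!α)) || ((((β || β) || (α -> β)) -> α) <-> ((α <-> (α && α)) -> (α && α))) = 1/2 || 1/2 = 1/2
No assignment yields a value below 1/2, so this is the minimum.

1/2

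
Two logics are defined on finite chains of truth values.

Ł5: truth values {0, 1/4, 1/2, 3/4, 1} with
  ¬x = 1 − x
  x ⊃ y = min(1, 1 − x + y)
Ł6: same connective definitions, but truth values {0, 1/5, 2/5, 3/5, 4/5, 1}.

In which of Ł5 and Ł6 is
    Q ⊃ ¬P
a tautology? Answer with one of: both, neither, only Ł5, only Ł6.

neither

In Ł5: at P = 1/4, Q = 1 the value is 3/4 — not a tautology.
In Ł6: at P = 1/5, Q = 1 the value is 4/5 — not a tautology.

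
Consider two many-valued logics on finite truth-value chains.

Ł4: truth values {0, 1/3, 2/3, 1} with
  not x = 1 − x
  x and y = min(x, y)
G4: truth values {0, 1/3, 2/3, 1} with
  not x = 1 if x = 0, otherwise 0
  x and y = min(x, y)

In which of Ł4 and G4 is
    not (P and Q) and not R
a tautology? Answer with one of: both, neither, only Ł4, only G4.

In Ł4: at P = 0, Q = 0, R = 1/3 the value is 2/3 — not a tautology.
In G4: at P = 0, Q = 0, R = 1/3 the value is 0 — not a tautology.

neither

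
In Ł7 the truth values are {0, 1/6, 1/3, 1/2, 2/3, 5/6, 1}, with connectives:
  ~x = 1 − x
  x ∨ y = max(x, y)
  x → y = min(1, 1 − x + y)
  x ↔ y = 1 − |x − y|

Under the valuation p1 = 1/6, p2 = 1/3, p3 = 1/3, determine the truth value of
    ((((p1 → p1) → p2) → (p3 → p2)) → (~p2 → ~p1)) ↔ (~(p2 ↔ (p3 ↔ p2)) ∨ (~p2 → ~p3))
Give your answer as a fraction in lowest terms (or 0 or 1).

1

p1 → p1 = 1/6 → 1/6 = 1
(p1 → p1) → p2 = 1 → 1/3 = 1/3
p3 → p2 = 1/3 → 1/3 = 1
((p1 → p1) → p2) → (p3 → p2) = 1/3 → 1 = 1
~p2 = ~1/3 = 2/3
~p1 = ~1/6 = 5/6
~p2 → ~p1 = 2/3 → 5/6 = 1
(((p1 → p1) → p2) → (p3 → p2)) → (~p2 → ~p1) = 1 → 1 = 1
p3 ↔ p2 = 1/3 ↔ 1/3 = 1
p2 ↔ (p3 ↔ p2) = 1/3 ↔ 1 = 1/3
~(p2 ↔ (p3 ↔ p2)) = ~1/3 = 2/3
~p2 = ~1/3 = 2/3
~p3 = ~1/3 = 2/3
~p2 → ~p3 = 2/3 → 2/3 = 1
~(p2 ↔ (p3 ↔ p2)) ∨ (~p2 → ~p3) = 2/3 ∨ 1 = 1
((((p1 → p1) → p2) → (p3 → p2)) → (~p2 → ~p1)) ↔ (~(p2 ↔ (p3 ↔ p2)) ∨ (~p2 → ~p3)) = 1 ↔ 1 = 1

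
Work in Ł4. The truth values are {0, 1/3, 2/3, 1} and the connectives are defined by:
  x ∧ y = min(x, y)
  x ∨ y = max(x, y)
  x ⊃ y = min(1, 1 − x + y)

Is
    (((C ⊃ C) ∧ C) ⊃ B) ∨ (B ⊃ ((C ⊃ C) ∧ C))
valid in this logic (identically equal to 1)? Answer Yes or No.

Yes

B = 0, C = 0 ↦ 1
B = 0, C = 1/3 ↦ 1
B = 0, C = 2/3 ↦ 1
B = 0, C = 1 ↦ 1
B = 1/3, C = 0 ↦ 1
B = 1/3, C = 1/3 ↦ 1
B = 1/3, C = 2/3 ↦ 1
B = 1/3, C = 1 ↦ 1
B = 2/3, C = 0 ↦ 1
B = 2/3, C = 1/3 ↦ 1
B = 2/3, C = 2/3 ↦ 1
B = 2/3, C = 1 ↦ 1
B = 1, C = 0 ↦ 1
B = 1, C = 1/3 ↦ 1
B = 1, C = 2/3 ↦ 1
B = 1, C = 1 ↦ 1
Every assignment gives a value ≥ 1.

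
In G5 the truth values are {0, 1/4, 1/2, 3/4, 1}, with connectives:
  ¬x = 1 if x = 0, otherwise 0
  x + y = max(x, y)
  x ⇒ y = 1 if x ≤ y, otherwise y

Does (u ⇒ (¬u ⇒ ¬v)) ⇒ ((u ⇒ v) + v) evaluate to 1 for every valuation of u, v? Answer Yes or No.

No

Counterexample: take u = 1/4, v = 0.
¬u = ¬1/4 = 0
¬v = ¬0 = 1
¬u ⇒ ¬v = 0 ⇒ 1 = 1
u ⇒ (¬u ⇒ ¬v) = 1/4 ⇒ 1 = 1
u ⇒ v = 1/4 ⇒ 0 = 0
(u ⇒ v) + v = 0 + 0 = 0
(u ⇒ (¬u ⇒ ¬v)) ⇒ ((u ⇒ v) + v) = 1 ⇒ 0 = 0
This gives 0 ≠ 1.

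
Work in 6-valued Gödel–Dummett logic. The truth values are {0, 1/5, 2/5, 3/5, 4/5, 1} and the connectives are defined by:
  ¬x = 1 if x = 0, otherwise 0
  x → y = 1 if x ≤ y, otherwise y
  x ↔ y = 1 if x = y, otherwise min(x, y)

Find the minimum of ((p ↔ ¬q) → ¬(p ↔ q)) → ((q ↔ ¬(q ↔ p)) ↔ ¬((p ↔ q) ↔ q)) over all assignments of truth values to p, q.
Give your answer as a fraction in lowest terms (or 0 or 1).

1/5

Take p = 0, q = 1/5:
¬q = ¬1/5 = 0
p ↔ ¬q = 0 ↔ 0 = 1
p ↔ q = 0 ↔ 1/5 = 0
¬(p ↔ q) = ¬0 = 1
(p ↔ ¬q) → ¬(p ↔ q) = 1 → 1 = 1
q ↔ p = 1/5 ↔ 0 = 0
¬(q ↔ p) = ¬0 = 1
q ↔ ¬(q ↔ p) = 1/5 ↔ 1 = 1/5
p ↔ q = 0 ↔ 1/5 = 0
(p ↔ q) ↔ q = 0 ↔ 1/5 = 0
¬((p ↔ q) ↔ q) = ¬0 = 1
(q ↔ ¬(q ↔ p)) ↔ ¬((p ↔ q) ↔ q) = 1/5 ↔ 1 = 1/5
((p ↔ ¬q) → ¬(p ↔ q)) → ((q ↔ ¬(q ↔ p)) ↔ ¬((p ↔ q) ↔ q)) = 1 → 1/5 = 1/5
No assignment yields a value below 1/5, so this is the minimum.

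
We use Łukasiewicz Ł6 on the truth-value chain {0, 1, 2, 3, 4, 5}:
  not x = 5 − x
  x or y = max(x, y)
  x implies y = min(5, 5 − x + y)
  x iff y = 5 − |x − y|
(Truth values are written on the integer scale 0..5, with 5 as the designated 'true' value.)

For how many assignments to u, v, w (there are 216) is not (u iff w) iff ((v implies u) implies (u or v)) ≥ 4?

value 5: 32 assignments (counts)
value 4: 47 assignments (counts)
value 3: 43 assignments
value 2: 43 assignments
value 1: 33 assignments
value 0: 18 assignments
So 79 of the 216 assignments meet the threshold.

79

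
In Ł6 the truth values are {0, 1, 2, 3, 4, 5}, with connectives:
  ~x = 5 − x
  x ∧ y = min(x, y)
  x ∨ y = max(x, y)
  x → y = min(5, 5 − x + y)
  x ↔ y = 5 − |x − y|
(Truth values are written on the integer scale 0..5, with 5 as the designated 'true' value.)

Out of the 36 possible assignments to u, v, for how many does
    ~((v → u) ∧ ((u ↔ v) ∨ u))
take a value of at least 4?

3

value 5: 1 assignment (counts)
value 4: 2 assignments (counts)
value 3: 3 assignments
value 2: 7 assignments
value 1: 12 assignments
value 0: 11 assignments
So 3 of the 36 assignments meet the threshold.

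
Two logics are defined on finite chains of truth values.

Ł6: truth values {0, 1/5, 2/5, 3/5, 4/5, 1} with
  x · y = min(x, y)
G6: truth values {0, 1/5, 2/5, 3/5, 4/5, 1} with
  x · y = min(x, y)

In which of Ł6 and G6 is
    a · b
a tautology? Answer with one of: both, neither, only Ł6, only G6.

neither

In Ł6: at a = 0, b = 0 the value is 0 — not a tautology.
In G6: at a = 0, b = 0 the value is 0 — not a tautology.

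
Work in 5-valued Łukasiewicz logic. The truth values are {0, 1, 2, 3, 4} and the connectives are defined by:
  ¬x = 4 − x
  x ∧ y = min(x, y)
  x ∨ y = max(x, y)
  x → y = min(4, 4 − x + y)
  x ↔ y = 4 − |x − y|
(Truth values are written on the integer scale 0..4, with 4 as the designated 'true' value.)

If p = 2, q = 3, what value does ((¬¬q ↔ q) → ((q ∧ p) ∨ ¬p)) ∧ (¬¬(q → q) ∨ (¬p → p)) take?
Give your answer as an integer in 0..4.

¬q = ¬3 = 1
¬¬q = ¬1 = 3
¬¬q ↔ q = 3 ↔ 3 = 4
q ∧ p = 3 ∧ 2 = 2
¬p = ¬2 = 2
(q ∧ p) ∨ ¬p = 2 ∨ 2 = 2
(¬¬q ↔ q) → ((q ∧ p) ∨ ¬p) = 4 → 2 = 2
q → q = 3 → 3 = 4
¬(q → q) = ¬4 = 0
¬¬(q → q) = ¬0 = 4
¬p = ¬2 = 2
¬p → p = 2 → 2 = 4
¬¬(q → q) ∨ (¬p → p) = 4 ∨ 4 = 4
((¬¬q ↔ q) → ((q ∧ p) ∨ ¬p)) ∧ (¬¬(q → q) ∨ (¬p → p)) = 2 ∧ 4 = 2

2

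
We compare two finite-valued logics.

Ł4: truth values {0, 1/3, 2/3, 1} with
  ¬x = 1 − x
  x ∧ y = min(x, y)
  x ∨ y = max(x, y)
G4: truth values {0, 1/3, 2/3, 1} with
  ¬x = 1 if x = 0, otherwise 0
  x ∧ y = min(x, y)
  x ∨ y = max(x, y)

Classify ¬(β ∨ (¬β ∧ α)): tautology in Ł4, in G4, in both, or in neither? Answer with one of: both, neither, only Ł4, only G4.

In Ł4: at α = 0, β = 1/3 the value is 2/3 — not a tautology.
In G4: at α = 0, β = 1/3 the value is 0 — not a tautology.

neither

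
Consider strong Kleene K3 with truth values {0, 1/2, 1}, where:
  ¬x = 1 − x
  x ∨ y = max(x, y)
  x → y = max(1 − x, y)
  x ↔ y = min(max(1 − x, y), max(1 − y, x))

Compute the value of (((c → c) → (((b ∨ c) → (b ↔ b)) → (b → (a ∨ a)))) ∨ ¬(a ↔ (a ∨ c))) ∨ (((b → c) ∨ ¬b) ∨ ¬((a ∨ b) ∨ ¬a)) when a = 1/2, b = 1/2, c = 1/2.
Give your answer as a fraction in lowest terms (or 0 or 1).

c → c = 1/2 → 1/2 = 1/2
b ∨ c = 1/2 ∨ 1/2 = 1/2
b ↔ b = 1/2 ↔ 1/2 = 1/2
(b ∨ c) → (b ↔ b) = 1/2 → 1/2 = 1/2
a ∨ a = 1/2 ∨ 1/2 = 1/2
b → (a ∨ a) = 1/2 → 1/2 = 1/2
((b ∨ c) → (b ↔ b)) → (b → (a ∨ a)) = 1/2 → 1/2 = 1/2
(c → c) → (((b ∨ c) → (b ↔ b)) → (b → (a ∨ a))) = 1/2 → 1/2 = 1/2
a ∨ c = 1/2 ∨ 1/2 = 1/2
a ↔ (a ∨ c) = 1/2 ↔ 1/2 = 1/2
¬(a ↔ (a ∨ c)) = ¬1/2 = 1/2
((c → c) → (((b ∨ c) → (b ↔ b)) → (b → (a ∨ a)))) ∨ ¬(a ↔ (a ∨ c)) = 1/2 ∨ 1/2 = 1/2
b → c = 1/2 → 1/2 = 1/2
¬b = ¬1/2 = 1/2
(b → c) ∨ ¬b = 1/2 ∨ 1/2 = 1/2
a ∨ b = 1/2 ∨ 1/2 = 1/2
¬a = ¬1/2 = 1/2
(a ∨ b) ∨ ¬a = 1/2 ∨ 1/2 = 1/2
¬((a ∨ b) ∨ ¬a) = ¬1/2 = 1/2
((b → c) ∨ ¬b) ∨ ¬((a ∨ b) ∨ ¬a) = 1/2 ∨ 1/2 = 1/2
(((c → c) → (((b ∨ c) → (b ↔ b)) → (b → (a ∨ a)))) ∨ ¬(a ↔ (a ∨ c))) ∨ (((b → c) ∨ ¬b) ∨ ¬((a ∨ b) ∨ ¬a)) = 1/2 ∨ 1/2 = 1/2

1/2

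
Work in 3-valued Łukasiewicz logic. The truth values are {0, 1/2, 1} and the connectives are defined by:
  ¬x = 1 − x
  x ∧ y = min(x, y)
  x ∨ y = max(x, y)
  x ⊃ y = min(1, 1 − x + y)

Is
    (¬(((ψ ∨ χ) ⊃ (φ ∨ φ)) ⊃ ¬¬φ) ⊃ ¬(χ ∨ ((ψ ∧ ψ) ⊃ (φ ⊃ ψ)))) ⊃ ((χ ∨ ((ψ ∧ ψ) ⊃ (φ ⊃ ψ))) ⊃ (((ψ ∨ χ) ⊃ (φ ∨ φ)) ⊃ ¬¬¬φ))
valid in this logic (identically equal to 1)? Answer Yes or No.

Counterexample: take φ = 1, ψ = 0, χ = 0.
ψ ∨ χ = 0 ∨ 0 = 0
φ ∨ φ = 1 ∨ 1 = 1
(ψ ∨ χ) ⊃ (φ ∨ φ) = 0 ⊃ 1 = 1
¬φ = ¬1 = 0
¬¬φ = ¬0 = 1
((ψ ∨ χ) ⊃ (φ ∨ φ)) ⊃ ¬¬φ = 1 ⊃ 1 = 1
¬(((ψ ∨ χ) ⊃ (φ ∨ φ)) ⊃ ¬¬φ) = ¬1 = 0
ψ ∧ ψ = 0 ∧ 0 = 0
φ ⊃ ψ = 1 ⊃ 0 = 0
(ψ ∧ ψ) ⊃ (φ ⊃ ψ) = 0 ⊃ 0 = 1
χ ∨ ((ψ ∧ ψ) ⊃ (φ ⊃ ψ)) = 0 ∨ 1 = 1
¬(χ ∨ ((ψ ∧ ψ) ⊃ (φ ⊃ ψ))) = ¬1 = 0
¬(((ψ ∨ χ) ⊃ (φ ∨ φ)) ⊃ ¬¬φ) ⊃ ¬(χ ∨ ((ψ ∧ ψ) ⊃ (φ ⊃ ψ))) = 0 ⊃ 0 = 1
ψ ∧ ψ = 0 ∧ 0 = 0
φ ⊃ ψ = 1 ⊃ 0 = 0
(ψ ∧ ψ) ⊃ (φ ⊃ ψ) = 0 ⊃ 0 = 1
χ ∨ ((ψ ∧ ψ) ⊃ (φ ⊃ ψ)) = 0 ∨ 1 = 1
ψ ∨ χ = 0 ∨ 0 = 0
φ ∨ φ = 1 ∨ 1 = 1
(ψ ∨ χ) ⊃ (φ ∨ φ) = 0 ⊃ 1 = 1
¬φ = ¬1 = 0
¬¬φ = ¬0 = 1
¬¬¬φ = ¬1 = 0
((ψ ∨ χ) ⊃ (φ ∨ φ)) ⊃ ¬¬¬φ = 1 ⊃ 0 = 0
(χ ∨ ((ψ ∧ ψ) ⊃ (φ ⊃ ψ))) ⊃ (((ψ ∨ χ) ⊃ (φ ∨ φ)) ⊃ ¬¬¬φ) = 1 ⊃ 0 = 0
(¬(((ψ ∨ χ) ⊃ (φ ∨ φ)) ⊃ ¬¬φ) ⊃ ¬(χ ∨ ((ψ ∧ ψ) ⊃ (φ ⊃ ψ)))) ⊃ ((χ ∨ ((ψ ∧ ψ) ⊃ (φ ⊃ ψ))) ⊃ (((ψ ∨ χ) ⊃ (φ ∨ φ)) ⊃ ¬¬¬φ)) = 1 ⊃ 0 = 0
This gives 0 ≠ 1.

No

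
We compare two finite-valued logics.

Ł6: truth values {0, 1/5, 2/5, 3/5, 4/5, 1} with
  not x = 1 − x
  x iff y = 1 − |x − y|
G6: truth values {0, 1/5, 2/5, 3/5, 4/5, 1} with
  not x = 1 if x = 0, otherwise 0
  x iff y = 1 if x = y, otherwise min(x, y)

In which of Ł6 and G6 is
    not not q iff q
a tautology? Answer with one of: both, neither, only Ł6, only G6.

In Ł6: every assignment gives 1 — tautology.
In G6: at q = 1/5 the value is 1/5 — not a tautology.

only Ł6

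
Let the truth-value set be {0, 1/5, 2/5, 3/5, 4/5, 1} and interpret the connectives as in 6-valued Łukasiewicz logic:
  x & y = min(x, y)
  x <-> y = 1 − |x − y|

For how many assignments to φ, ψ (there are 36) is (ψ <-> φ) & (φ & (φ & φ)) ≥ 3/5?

12

value 1: 1 assignment (counts)
value 4/5: 4 assignments (counts)
value 3/5: 7 assignments (counts)
value 2/5: 9 assignments
value 1/5: 8 assignments
value 0: 7 assignments
So 12 of the 36 assignments meet the threshold.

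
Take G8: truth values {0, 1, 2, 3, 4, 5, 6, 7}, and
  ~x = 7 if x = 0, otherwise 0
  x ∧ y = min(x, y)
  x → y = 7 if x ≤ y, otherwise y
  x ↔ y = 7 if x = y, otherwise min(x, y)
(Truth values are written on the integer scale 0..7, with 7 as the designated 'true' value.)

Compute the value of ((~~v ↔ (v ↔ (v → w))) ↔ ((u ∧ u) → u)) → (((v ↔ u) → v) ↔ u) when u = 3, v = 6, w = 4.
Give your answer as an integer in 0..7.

3

~v = ~6 = 0
~~v = ~0 = 7
v → w = 6 → 4 = 4
v ↔ (v → w) = 6 ↔ 4 = 4
~~v ↔ (v ↔ (v → w)) = 7 ↔ 4 = 4
u ∧ u = 3 ∧ 3 = 3
(u ∧ u) → u = 3 → 3 = 7
(~~v ↔ (v ↔ (v → w))) ↔ ((u ∧ u) → u) = 4 ↔ 7 = 4
v ↔ u = 6 ↔ 3 = 3
(v ↔ u) → v = 3 → 6 = 7
((v ↔ u) → v) ↔ u = 7 ↔ 3 = 3
((~~v ↔ (v ↔ (v → w))) ↔ ((u ∧ u) → u)) → (((v ↔ u) → v) ↔ u) = 4 → 3 = 3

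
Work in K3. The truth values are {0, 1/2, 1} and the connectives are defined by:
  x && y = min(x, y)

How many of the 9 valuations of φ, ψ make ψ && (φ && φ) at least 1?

φ = 0, ψ = 0 ↦ 0  <
φ = 0, ψ = 1/2 ↦ 0  <
φ = 0, ψ = 1 ↦ 0  <
φ = 1/2, ψ = 0 ↦ 0  <
φ = 1/2, ψ = 1/2 ↦ 1/2  <
φ = 1/2, ψ = 1 ↦ 1/2  <
φ = 1, ψ = 0 ↦ 0  <
φ = 1, ψ = 1/2 ↦ 1/2  <
φ = 1, ψ = 1 ↦ 1  ≥
So 1 of the 9 assignments meets the threshold.

1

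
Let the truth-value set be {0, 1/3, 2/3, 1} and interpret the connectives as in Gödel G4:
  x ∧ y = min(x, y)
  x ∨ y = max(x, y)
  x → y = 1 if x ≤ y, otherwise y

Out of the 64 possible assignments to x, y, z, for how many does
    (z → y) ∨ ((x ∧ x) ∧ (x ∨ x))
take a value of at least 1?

value 1: 46 assignments (counts)
value 2/3: 8 assignments
value 1/3: 7 assignments
value 0: 3 assignments
So 46 of the 64 assignments meet the threshold.

46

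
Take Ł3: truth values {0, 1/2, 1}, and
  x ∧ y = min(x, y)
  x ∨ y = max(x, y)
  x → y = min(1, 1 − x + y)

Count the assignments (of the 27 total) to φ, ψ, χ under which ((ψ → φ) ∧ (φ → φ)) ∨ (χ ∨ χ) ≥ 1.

value 1: 21 assignments (counts)
value 1/2: 5 assignments
value 0: 1 assignment
So 21 of the 27 assignments meet the threshold.

21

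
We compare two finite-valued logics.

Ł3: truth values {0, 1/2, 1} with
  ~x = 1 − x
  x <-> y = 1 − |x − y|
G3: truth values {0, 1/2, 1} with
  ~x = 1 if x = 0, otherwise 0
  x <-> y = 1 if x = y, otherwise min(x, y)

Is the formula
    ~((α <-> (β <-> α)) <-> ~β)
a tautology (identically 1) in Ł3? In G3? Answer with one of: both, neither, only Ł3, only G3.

only G3

In Ł3: at α = 0, β = 1/2 the value is 0 — not a tautology.
In G3: every assignment gives 1 — tautology.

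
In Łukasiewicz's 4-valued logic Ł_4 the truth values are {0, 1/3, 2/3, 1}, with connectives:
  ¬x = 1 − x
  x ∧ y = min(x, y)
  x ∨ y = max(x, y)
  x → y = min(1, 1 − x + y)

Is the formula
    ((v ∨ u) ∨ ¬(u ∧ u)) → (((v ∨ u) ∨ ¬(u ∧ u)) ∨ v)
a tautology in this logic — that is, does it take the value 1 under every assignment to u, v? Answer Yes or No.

Yes

u = 0, v = 0 ↦ 1
u = 0, v = 1/3 ↦ 1
u = 0, v = 2/3 ↦ 1
u = 0, v = 1 ↦ 1
u = 1/3, v = 0 ↦ 1
u = 1/3, v = 1/3 ↦ 1
u = 1/3, v = 2/3 ↦ 1
u = 1/3, v = 1 ↦ 1
u = 2/3, v = 0 ↦ 1
u = 2/3, v = 1/3 ↦ 1
u = 2/3, v = 2/3 ↦ 1
u = 2/3, v = 1 ↦ 1
u = 1, v = 0 ↦ 1
u = 1, v = 1/3 ↦ 1
u = 1, v = 2/3 ↦ 1
u = 1, v = 1 ↦ 1
Every assignment gives a value ≥ 1.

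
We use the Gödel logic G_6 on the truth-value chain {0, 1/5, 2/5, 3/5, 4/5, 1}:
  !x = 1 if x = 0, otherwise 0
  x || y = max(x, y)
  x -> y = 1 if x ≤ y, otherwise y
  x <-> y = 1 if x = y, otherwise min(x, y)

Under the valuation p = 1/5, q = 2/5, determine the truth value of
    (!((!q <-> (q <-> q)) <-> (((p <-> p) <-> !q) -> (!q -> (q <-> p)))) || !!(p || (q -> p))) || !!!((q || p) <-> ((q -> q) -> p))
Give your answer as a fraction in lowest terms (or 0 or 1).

1

!q = !2/5 = 0
q <-> q = 2/5 <-> 2/5 = 1
!q <-> (q <-> q) = 0 <-> 1 = 0
p <-> p = 1/5 <-> 1/5 = 1
!q = !2/5 = 0
(p <-> p) <-> !q = 1 <-> 0 = 0
!q = !2/5 = 0
q <-> p = 2/5 <-> 1/5 = 1/5
!q -> (q <-> p) = 0 -> 1/5 = 1
((p <-> p) <-> !q) -> (!q -> (q <-> p)) = 0 -> 1 = 1
(!q <-> (q <-> q)) <-> (((p <-> p) <-> !q) -> (!q -> (q <-> p))) = 0 <-> 1 = 0
!((!q <-> (q <-> q)) <-> (((p <-> p) <-> !q) -> (!q -> (q <-> p)))) = !0 = 1
q -> p = 2/5 -> 1/5 = 1/5
p || (q -> p) = 1/5 || 1/5 = 1/5
!(p || (q -> p)) = !1/5 = 0
!!(p || (q -> p)) = !0 = 1
!((!q <-> (q <-> q)) <-> (((p <-> p) <-> !q) -> (!q -> (q <-> p)))) || !!(p || (q -> p)) = 1 || 1 = 1
q || p = 2/5 || 1/5 = 2/5
q -> q = 2/5 -> 2/5 = 1
(q -> q) -> p = 1 -> 1/5 = 1/5
(q || p) <-> ((q -> q) -> p) = 2/5 <-> 1/5 = 1/5
!((q || p) <-> ((q -> q) -> p)) = !1/5 = 0
!!((q || p) <-> ((q -> q) -> p)) = !0 = 1
!!!((q || p) <-> ((q -> q) -> p)) = !1 = 0
(!((!q <-> (q <-> q)) <-> (((p <-> p) <-> !q) -> (!q -> (q <-> p)))) || !!(p || (q -> p))) || !!!((q || p) <-> ((q -> q) -> p)) = 1 || 0 = 1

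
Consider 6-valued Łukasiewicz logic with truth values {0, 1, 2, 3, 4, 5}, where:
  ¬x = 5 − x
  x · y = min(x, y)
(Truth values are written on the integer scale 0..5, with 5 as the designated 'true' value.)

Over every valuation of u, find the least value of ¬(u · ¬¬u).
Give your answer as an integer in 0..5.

0

Take u = 5:
¬u = ¬5 = 0
¬¬u = ¬0 = 5
u · ¬¬u = 5 · 5 = 5
¬(u · ¬¬u) = ¬5 = 0
No assignment yields a value below 0, so this is the minimum.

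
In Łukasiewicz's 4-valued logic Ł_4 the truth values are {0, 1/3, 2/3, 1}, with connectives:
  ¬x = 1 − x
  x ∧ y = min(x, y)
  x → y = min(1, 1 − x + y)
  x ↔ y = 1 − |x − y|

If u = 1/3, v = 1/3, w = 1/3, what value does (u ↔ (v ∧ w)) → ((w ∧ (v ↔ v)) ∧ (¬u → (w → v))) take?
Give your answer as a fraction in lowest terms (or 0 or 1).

v ∧ w = 1/3 ∧ 1/3 = 1/3
u ↔ (v ∧ w) = 1/3 ↔ 1/3 = 1
v ↔ v = 1/3 ↔ 1/3 = 1
w ∧ (v ↔ v) = 1/3 ∧ 1 = 1/3
¬u = ¬1/3 = 2/3
w → v = 1/3 → 1/3 = 1
¬u → (w → v) = 2/3 → 1 = 1
(w ∧ (v ↔ v)) ∧ (¬u → (w → v)) = 1/3 ∧ 1 = 1/3
(u ↔ (v ∧ w)) → ((w ∧ (v ↔ v)) ∧ (¬u → (w → v))) = 1 → 1/3 = 1/3

1/3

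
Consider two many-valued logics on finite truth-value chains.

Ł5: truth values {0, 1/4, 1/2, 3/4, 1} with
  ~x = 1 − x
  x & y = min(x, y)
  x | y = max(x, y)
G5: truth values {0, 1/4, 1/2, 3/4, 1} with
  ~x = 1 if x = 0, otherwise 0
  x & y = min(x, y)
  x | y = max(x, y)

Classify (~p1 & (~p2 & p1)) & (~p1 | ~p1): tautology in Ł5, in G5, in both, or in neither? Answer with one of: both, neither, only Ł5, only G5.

neither

In Ł5: at p1 = 0, p2 = 0 the value is 0 — not a tautology.
In G5: at p1 = 0, p2 = 0 the value is 0 — not a tautology.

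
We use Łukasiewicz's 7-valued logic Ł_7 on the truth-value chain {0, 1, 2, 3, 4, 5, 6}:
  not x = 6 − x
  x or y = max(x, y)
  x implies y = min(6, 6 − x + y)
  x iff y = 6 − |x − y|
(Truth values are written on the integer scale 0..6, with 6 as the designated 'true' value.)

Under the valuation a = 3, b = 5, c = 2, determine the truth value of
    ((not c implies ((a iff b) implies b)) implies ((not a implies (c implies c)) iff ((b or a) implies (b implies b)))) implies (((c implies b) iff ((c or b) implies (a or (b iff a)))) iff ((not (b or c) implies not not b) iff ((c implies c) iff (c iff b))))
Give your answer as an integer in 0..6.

not c = not 2 = 4
a iff b = 3 iff 5 = 4
(a iff b) implies b = 4 implies 5 = 6
not c implies ((a iff b) implies b) = 4 implies 6 = 6
not a = not 3 = 3
c implies c = 2 implies 2 = 6
not a implies (c implies c) = 3 implies 6 = 6
b or a = 5 or 3 = 5
b implies b = 5 implies 5 = 6
(b or a) implies (b implies b) = 5 implies 6 = 6
(not a implies (c implies c)) iff ((b or a) implies (b implies b)) = 6 iff 6 = 6
(not c implies ((a iff b) implies b)) implies ((not a implies (c implies c)) iff ((b or a) implies (b implies b))) = 6 implies 6 = 6
c implies b = 2 implies 5 = 6
c or b = 2 or 5 = 5
b iff a = 5 iff 3 = 4
a or (b iff a) = 3 or 4 = 4
(c or b) implies (a or (b iff a)) = 5 implies 4 = 5
(c implies b) iff ((c or b) implies (a or (b iff a))) = 6 iff 5 = 5
b or c = 5 or 2 = 5
not (b or c) = not 5 = 1
not b = not 5 = 1
not not b = not 1 = 5
not (b or c) implies not not b = 1 implies 5 = 6
c implies c = 2 implies 2 = 6
c iff b = 2 iff 5 = 3
(c implies c) iff (c iff b) = 6 iff 3 = 3
(not (b or c) implies not not b) iff ((c implies c) iff (c iff b)) = 6 iff 3 = 3
((c implies b) iff ((c or b) implies (a or (b iff a)))) iff ((not (b or c) implies not not b) iff ((c implies c) iff (c iff b))) = 5 iff 3 = 4
((not c implies ((a iff b) implies b)) implies ((not a implies (c implies c)) iff ((b or a) implies (b implies b)))) implies (((c implies b) iff ((c or b) implies (a or (b iff a)))) iff ((not (b or c) implies not not b) iff ((c implies c) iff (c iff b)))) = 6 implies 4 = 4

4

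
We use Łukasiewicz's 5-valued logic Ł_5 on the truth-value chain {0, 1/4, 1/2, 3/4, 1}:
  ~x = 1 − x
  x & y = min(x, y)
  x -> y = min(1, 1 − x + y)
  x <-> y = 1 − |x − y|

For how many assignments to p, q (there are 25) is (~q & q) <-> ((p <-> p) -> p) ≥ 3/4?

13

value 1: 5 assignments (counts)
value 3/4: 8 assignments (counts)
value 1/2: 6 assignments
value 1/4: 4 assignments
value 0: 2 assignments
So 13 of the 25 assignments meet the threshold.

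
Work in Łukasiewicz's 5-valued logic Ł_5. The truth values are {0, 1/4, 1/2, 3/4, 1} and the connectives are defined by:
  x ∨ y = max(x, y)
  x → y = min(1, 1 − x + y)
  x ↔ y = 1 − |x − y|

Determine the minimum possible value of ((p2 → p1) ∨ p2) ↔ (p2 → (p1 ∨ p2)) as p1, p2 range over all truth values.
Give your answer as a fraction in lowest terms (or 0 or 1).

Take p1 = 0, p2 = 1/2:
p2 → p1 = 1/2 → 0 = 1/2
(p2 → p1) ∨ p2 = 1/2 ∨ 1/2 = 1/2
p1 ∨ p2 = 0 ∨ 1/2 = 1/2
p2 → (p1 ∨ p2) = 1/2 → 1/2 = 1
((p2 → p1) ∨ p2) ↔ (p2 → (p1 ∨ p2)) = 1/2 ↔ 1 = 1/2
No assignment yields a value below 1/2, so this is the minimum.

1/2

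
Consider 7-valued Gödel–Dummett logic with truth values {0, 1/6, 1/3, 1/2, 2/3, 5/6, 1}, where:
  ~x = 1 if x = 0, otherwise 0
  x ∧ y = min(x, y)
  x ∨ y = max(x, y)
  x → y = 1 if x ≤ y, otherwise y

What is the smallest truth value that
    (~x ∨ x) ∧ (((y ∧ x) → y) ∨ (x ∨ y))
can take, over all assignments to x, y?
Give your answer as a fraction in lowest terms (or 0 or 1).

Take x = 1/6, y = 0:
~x = ~1/6 = 0
~x ∨ x = 0 ∨ 1/6 = 1/6
y ∧ x = 0 ∧ 1/6 = 0
(y ∧ x) → y = 0 → 0 = 1
x ∨ y = 1/6 ∨ 0 = 1/6
((y ∧ x) → y) ∨ (x ∨ y) = 1 ∨ 1/6 = 1
(~x ∨ x) ∧ (((y ∧ x) → y) ∨ (x ∨ y)) = 1/6 ∧ 1 = 1/6
No assignment yields a value below 1/6, so this is the minimum.

1/6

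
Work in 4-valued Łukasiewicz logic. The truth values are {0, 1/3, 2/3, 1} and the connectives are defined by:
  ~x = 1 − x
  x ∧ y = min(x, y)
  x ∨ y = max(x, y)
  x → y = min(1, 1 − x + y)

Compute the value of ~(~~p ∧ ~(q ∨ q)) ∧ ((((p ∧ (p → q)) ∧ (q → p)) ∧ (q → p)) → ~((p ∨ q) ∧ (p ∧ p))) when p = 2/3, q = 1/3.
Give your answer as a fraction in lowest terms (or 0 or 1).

~p = ~2/3 = 1/3
~~p = ~1/3 = 2/3
q ∨ q = 1/3 ∨ 1/3 = 1/3
~(q ∨ q) = ~1/3 = 2/3
~~p ∧ ~(q ∨ q) = 2/3 ∧ 2/3 = 2/3
~(~~p ∧ ~(q ∨ q)) = ~2/3 = 1/3
p → q = 2/3 → 1/3 = 2/3
p ∧ (p → q) = 2/3 ∧ 2/3 = 2/3
q → p = 1/3 → 2/3 = 1
(p ∧ (p → q)) ∧ (q → p) = 2/3 ∧ 1 = 2/3
q → p = 1/3 → 2/3 = 1
((p ∧ (p → q)) ∧ (q → p)) ∧ (q → p) = 2/3 ∧ 1 = 2/3
p ∨ q = 2/3 ∨ 1/3 = 2/3
p ∧ p = 2/3 ∧ 2/3 = 2/3
(p ∨ q) ∧ (p ∧ p) = 2/3 ∧ 2/3 = 2/3
~((p ∨ q) ∧ (p ∧ p)) = ~2/3 = 1/3
(((p ∧ (p → q)) ∧ (q → p)) ∧ (q → p)) → ~((p ∨ q) ∧ (p ∧ p)) = 2/3 → 1/3 = 2/3
~(~~p ∧ ~(q ∨ q)) ∧ ((((p ∧ (p → q)) ∧ (q → p)) ∧ (q → p)) → ~((p ∨ q) ∧ (p ∧ p))) = 1/3 ∧ 2/3 = 1/3

1/3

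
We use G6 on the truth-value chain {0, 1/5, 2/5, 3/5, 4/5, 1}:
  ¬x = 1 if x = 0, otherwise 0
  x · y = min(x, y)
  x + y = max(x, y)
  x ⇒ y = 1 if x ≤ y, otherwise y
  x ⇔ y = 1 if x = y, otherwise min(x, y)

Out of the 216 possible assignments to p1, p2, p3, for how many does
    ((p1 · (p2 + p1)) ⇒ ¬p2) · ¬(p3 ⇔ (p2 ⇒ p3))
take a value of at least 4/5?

value 1: 6 assignments (counts)
value 0: 210 assignments
So 6 of the 216 assignments meet the threshold.

6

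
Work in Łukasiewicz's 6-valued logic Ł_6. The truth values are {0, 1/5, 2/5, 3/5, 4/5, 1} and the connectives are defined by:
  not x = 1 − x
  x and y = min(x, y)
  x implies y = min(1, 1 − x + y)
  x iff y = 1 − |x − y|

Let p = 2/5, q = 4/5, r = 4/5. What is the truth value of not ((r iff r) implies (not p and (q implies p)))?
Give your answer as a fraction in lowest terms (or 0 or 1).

2/5

r iff r = 4/5 iff 4/5 = 1
not p = not 2/5 = 3/5
q implies p = 4/5 implies 2/5 = 3/5
not p and (q implies p) = 3/5 and 3/5 = 3/5
(r iff r) implies (not p and (q implies p)) = 1 implies 3/5 = 3/5
not ((r iff r) implies (not p and (q implies p))) = not 3/5 = 2/5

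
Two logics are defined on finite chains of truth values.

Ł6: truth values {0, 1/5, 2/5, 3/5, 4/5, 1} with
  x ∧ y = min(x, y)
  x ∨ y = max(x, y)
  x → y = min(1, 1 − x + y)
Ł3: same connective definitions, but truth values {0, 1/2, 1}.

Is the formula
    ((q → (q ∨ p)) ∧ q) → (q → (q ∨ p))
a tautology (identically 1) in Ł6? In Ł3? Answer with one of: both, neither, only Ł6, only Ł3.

both

In Ł6: every assignment gives 1 — tautology.
In Ł3: every assignment gives 1 — tautology.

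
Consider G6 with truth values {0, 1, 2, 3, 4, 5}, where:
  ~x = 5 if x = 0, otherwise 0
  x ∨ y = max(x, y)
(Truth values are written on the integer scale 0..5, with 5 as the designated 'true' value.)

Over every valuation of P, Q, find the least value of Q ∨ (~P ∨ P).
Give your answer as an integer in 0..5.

Take P = 1, Q = 0:
~P = ~1 = 0
~P ∨ P = 0 ∨ 1 = 1
Q ∨ (~P ∨ P) = 0 ∨ 1 = 1
No assignment yields a value below 1, so this is the minimum.

1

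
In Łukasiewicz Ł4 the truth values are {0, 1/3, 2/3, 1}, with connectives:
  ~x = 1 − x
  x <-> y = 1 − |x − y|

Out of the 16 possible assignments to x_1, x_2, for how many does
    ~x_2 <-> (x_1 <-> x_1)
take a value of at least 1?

4

x_1 = 0, x_2 = 0 ↦ 1  ≥
x_1 = 0, x_2 = 1/3 ↦ 2/3  <
x_1 = 0, x_2 = 2/3 ↦ 1/3  <
x_1 = 0, x_2 = 1 ↦ 0  <
x_1 = 1/3, x_2 = 0 ↦ 1  ≥
x_1 = 1/3, x_2 = 1/3 ↦ 2/3  <
x_1 = 1/3, x_2 = 2/3 ↦ 1/3  <
x_1 = 1/3, x_2 = 1 ↦ 0  <
x_1 = 2/3, x_2 = 0 ↦ 1  ≥
x_1 = 2/3, x_2 = 1/3 ↦ 2/3  <
x_1 = 2/3, x_2 = 2/3 ↦ 1/3  <
x_1 = 2/3, x_2 = 1 ↦ 0  <
x_1 = 1, x_2 = 0 ↦ 1  ≥
x_1 = 1, x_2 = 1/3 ↦ 2/3  <
x_1 = 1, x_2 = 2/3 ↦ 1/3  <
x_1 = 1, x_2 = 1 ↦ 0  <
So 4 of the 16 assignments meet the threshold.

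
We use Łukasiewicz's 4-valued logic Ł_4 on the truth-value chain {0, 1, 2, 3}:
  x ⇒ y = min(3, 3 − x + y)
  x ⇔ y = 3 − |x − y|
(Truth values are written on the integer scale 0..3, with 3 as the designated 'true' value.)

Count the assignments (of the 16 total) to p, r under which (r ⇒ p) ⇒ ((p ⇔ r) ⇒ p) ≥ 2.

p = 0, r = 0 ↦ 0  <
p = 0, r = 1 ↦ 2  ≥
p = 0, r = 2 ↦ 3  ≥
p = 0, r = 3 ↦ 3  ≥
p = 1, r = 0 ↦ 2  ≥
p = 1, r = 1 ↦ 1  <
p = 1, r = 2 ↦ 3  ≥
p = 1, r = 3 ↦ 3  ≥
p = 2, r = 0 ↦ 3  ≥
p = 2, r = 1 ↦ 3  ≥
p = 2, r = 2 ↦ 2  ≥
p = 2, r = 3 ↦ 3  ≥
p = 3, r = 0 ↦ 3  ≥
p = 3, r = 1 ↦ 3  ≥
p = 3, r = 2 ↦ 3  ≥
p = 3, r = 3 ↦ 3  ≥
So 14 of the 16 assignments meet the threshold.

14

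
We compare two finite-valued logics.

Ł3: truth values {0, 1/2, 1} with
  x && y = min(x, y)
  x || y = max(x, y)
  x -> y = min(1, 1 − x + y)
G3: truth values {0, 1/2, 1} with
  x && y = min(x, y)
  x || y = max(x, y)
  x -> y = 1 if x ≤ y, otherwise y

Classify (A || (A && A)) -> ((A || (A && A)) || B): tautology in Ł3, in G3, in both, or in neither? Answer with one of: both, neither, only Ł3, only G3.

both

In Ł3: every assignment gives 1 — tautology.
In G3: every assignment gives 1 — tautology.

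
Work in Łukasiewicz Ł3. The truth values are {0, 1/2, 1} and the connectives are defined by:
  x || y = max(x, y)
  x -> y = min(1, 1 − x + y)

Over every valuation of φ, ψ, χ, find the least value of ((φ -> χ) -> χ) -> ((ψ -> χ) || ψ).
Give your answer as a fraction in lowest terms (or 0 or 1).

Take φ = 1, ψ = 1/2, χ = 0:
φ -> χ = 1 -> 0 = 0
(φ -> χ) -> χ = 0 -> 0 = 1
ψ -> χ = 1/2 -> 0 = 1/2
(ψ -> χ) || ψ = 1/2 || 1/2 = 1/2
((φ -> χ) -> χ) -> ((ψ -> χ) || ψ) = 1 -> 1/2 = 1/2
No assignment yields a value below 1/2, so this is the minimum.

1/2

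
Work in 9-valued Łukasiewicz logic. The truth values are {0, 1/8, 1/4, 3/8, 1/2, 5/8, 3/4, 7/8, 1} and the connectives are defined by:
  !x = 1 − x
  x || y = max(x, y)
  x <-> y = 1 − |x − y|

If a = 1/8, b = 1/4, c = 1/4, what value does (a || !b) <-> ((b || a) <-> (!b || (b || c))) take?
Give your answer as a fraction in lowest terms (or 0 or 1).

3/4

!b = !1/4 = 3/4
a || !b = 1/8 || 3/4 = 3/4
b || a = 1/4 || 1/8 = 1/4
!b = !1/4 = 3/4
b || c = 1/4 || 1/4 = 1/4
!b || (b || c) = 3/4 || 1/4 = 3/4
(b || a) <-> (!b || (b || c)) = 1/4 <-> 3/4 = 1/2
(a || !b) <-> ((b || a) <-> (!b || (b || c))) = 3/4 <-> 1/2 = 3/4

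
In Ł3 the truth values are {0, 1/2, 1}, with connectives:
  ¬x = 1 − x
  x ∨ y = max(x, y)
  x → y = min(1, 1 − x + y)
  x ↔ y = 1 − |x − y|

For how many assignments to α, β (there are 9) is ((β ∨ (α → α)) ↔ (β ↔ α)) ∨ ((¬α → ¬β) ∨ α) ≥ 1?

α = 0, β = 0 ↦ 1  ≥
α = 0, β = 1/2 ↦ 1/2  <
α = 0, β = 1 ↦ 0  <
α = 1/2, β = 0 ↦ 1  ≥
α = 1/2, β = 1/2 ↦ 1  ≥
α = 1/2, β = 1 ↦ 1/2  <
α = 1, β = 0 ↦ 1  ≥
α = 1, β = 1/2 ↦ 1  ≥
α = 1, β = 1 ↦ 1  ≥
So 6 of the 9 assignments meet the threshold.

6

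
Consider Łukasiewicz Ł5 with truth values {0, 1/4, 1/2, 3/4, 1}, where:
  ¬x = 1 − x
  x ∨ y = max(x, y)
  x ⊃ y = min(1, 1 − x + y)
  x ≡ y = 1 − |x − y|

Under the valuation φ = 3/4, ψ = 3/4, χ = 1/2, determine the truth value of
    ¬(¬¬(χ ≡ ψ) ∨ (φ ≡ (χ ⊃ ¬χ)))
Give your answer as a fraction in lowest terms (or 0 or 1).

χ ≡ ψ = 1/2 ≡ 3/4 = 3/4
¬(χ ≡ ψ) = ¬3/4 = 1/4
¬¬(χ ≡ ψ) = ¬1/4 = 3/4
¬χ = ¬1/2 = 1/2
χ ⊃ ¬χ = 1/2 ⊃ 1/2 = 1
φ ≡ (χ ⊃ ¬χ) = 3/4 ≡ 1 = 3/4
¬¬(χ ≡ ψ) ∨ (φ ≡ (χ ⊃ ¬χ)) = 3/4 ∨ 3/4 = 3/4
¬(¬¬(χ ≡ ψ) ∨ (φ ≡ (χ ⊃ ¬χ))) = ¬3/4 = 1/4

1/4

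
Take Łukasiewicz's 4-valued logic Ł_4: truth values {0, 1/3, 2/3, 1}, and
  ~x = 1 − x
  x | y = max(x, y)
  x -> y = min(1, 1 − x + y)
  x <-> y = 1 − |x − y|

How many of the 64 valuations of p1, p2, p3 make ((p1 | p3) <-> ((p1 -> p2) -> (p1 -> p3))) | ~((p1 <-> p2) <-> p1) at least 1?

value 1: 28 assignments (counts)
value 2/3: 25 assignments
value 1/3: 9 assignments
value 0: 2 assignments
So 28 of the 64 assignments meet the threshold.

28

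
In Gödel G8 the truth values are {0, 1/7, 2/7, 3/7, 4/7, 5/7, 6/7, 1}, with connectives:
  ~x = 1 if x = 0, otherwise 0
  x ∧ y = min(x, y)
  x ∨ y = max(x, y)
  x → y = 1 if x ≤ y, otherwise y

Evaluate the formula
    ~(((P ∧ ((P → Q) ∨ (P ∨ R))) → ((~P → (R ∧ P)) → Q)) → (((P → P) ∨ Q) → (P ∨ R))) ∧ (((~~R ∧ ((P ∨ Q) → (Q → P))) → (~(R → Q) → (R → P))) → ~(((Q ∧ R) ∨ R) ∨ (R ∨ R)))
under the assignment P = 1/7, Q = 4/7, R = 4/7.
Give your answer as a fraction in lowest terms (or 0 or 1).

P → Q = 1/7 → 4/7 = 1
P ∨ R = 1/7 ∨ 4/7 = 4/7
(P → Q) ∨ (P ∨ R) = 1 ∨ 4/7 = 1
P ∧ ((P → Q) ∨ (P ∨ R)) = 1/7 ∧ 1 = 1/7
~P = ~1/7 = 0
R ∧ P = 4/7 ∧ 1/7 = 1/7
~P → (R ∧ P) = 0 → 1/7 = 1
(~P → (R ∧ P)) → Q = 1 → 4/7 = 4/7
(P ∧ ((P → Q) ∨ (P ∨ R))) → ((~P → (R ∧ P)) → Q) = 1/7 → 4/7 = 1
P → P = 1/7 → 1/7 = 1
(P → P) ∨ Q = 1 ∨ 4/7 = 1
P ∨ R = 1/7 ∨ 4/7 = 4/7
((P → P) ∨ Q) → (P ∨ R) = 1 → 4/7 = 4/7
((P ∧ ((P → Q) ∨ (P ∨ R))) → ((~P → (R ∧ P)) → Q)) → (((P → P) ∨ Q) → (P ∨ R)) = 1 → 4/7 = 4/7
~(((P ∧ ((P → Q) ∨ (P ∨ R))) → ((~P → (R ∧ P)) → Q)) → (((P → P) ∨ Q) → (P ∨ R))) = ~4/7 = 0
~R = ~4/7 = 0
~~R = ~0 = 1
P ∨ Q = 1/7 ∨ 4/7 = 4/7
Q → P = 4/7 → 1/7 = 1/7
(P ∨ Q) → (Q → P) = 4/7 → 1/7 = 1/7
~~R ∧ ((P ∨ Q) → (Q → P)) = 1 ∧ 1/7 = 1/7
R → Q = 4/7 → 4/7 = 1
~(R → Q) = ~1 = 0
R → P = 4/7 → 1/7 = 1/7
~(R → Q) → (R → P) = 0 → 1/7 = 1
(~~R ∧ ((P ∨ Q) → (Q → P))) → (~(R → Q) → (R → P)) = 1/7 → 1 = 1
Q ∧ R = 4/7 ∧ 4/7 = 4/7
(Q ∧ R) ∨ R = 4/7 ∨ 4/7 = 4/7
R ∨ R = 4/7 ∨ 4/7 = 4/7
((Q ∧ R) ∨ R) ∨ (R ∨ R) = 4/7 ∨ 4/7 = 4/7
~(((Q ∧ R) ∨ R) ∨ (R ∨ R)) = ~4/7 = 0
((~~R ∧ ((P ∨ Q) → (Q → P))) → (~(R → Q) → (R → P))) → ~(((Q ∧ R) ∨ R) ∨ (R ∨ R)) = 1 → 0 = 0
~(((P ∧ ((P → Q) ∨ (P ∨ R))) → ((~P → (R ∧ P)) → Q)) → (((P → P) ∨ Q) → (P ∨ R))) ∧ (((~~R ∧ ((P ∨ Q) → (Q → P))) → (~(R → Q) → (R → P))) → ~(((Q ∧ R) ∨ R) ∨ (R ∨ R))) = 0 ∧ 0 = 0

0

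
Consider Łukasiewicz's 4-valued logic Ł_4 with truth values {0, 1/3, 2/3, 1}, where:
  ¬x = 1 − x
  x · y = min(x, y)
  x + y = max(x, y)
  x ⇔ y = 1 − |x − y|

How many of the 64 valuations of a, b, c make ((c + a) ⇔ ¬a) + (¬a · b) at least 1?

11

value 1: 11 assignments (counts)
value 2/3: 29 assignments
value 1/3: 7 assignments
value 0: 17 assignments
So 11 of the 64 assignments meet the threshold.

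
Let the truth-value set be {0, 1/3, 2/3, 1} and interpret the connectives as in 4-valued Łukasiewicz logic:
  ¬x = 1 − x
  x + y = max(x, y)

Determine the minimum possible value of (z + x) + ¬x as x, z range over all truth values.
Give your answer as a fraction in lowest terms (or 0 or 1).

Take x = 1/3, z = 0:
z + x = 0 + 1/3 = 1/3
¬x = ¬1/3 = 2/3
(z + x) + ¬x = 1/3 + 2/3 = 2/3
No assignment yields a value below 2/3, so this is the minimum.

2/3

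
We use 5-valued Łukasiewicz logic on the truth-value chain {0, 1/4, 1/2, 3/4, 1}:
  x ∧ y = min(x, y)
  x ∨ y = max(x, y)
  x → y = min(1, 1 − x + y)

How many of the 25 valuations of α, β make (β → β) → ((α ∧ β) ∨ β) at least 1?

5

value 1: 5 assignments (counts)
value 3/4: 5 assignments
value 1/2: 5 assignments
value 1/4: 5 assignments
value 0: 5 assignments
So 5 of the 25 assignments meet the threshold.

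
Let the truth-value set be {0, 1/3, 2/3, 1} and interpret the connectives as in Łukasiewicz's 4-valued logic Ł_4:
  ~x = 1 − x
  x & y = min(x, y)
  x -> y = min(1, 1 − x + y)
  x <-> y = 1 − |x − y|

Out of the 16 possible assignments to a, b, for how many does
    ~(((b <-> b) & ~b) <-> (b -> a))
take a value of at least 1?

a = 0, b = 0 ↦ 0  <
a = 0, b = 1/3 ↦ 0  <
a = 0, b = 2/3 ↦ 0  <
a = 0, b = 1 ↦ 0  <
a = 1/3, b = 0 ↦ 0  <
a = 1/3, b = 1/3 ↦ 1/3  <
a = 1/3, b = 2/3 ↦ 1/3  <
a = 1/3, b = 1 ↦ 1/3  <
a = 2/3, b = 0 ↦ 0  <
a = 2/3, b = 1/3 ↦ 1/3  <
a = 2/3, b = 2/3 ↦ 2/3  <
a = 2/3, b = 1 ↦ 2/3  <
a = 1, b = 0 ↦ 0  <
a = 1, b = 1/3 ↦ 1/3  <
a = 1, b = 2/3 ↦ 2/3  <
a = 1, b = 1 ↦ 1  ≥
So 1 of the 16 assignments meets the threshold.

1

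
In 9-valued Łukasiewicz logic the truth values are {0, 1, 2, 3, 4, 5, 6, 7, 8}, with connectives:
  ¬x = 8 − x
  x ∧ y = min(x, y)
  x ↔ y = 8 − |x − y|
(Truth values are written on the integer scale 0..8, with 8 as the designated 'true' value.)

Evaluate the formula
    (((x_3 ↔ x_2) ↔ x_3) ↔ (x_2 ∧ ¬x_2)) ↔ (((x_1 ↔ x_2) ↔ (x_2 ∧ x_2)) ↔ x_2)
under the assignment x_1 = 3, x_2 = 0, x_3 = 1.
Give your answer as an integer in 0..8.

x_3 ↔ x_2 = 1 ↔ 0 = 7
(x_3 ↔ x_2) ↔ x_3 = 7 ↔ 1 = 2
¬x_2 = ¬0 = 8
x_2 ∧ ¬x_2 = 0 ∧ 8 = 0
((x_3 ↔ x_2) ↔ x_3) ↔ (x_2 ∧ ¬x_2) = 2 ↔ 0 = 6
x_1 ↔ x_2 = 3 ↔ 0 = 5
x_2 ∧ x_2 = 0 ∧ 0 = 0
(x_1 ↔ x_2) ↔ (x_2 ∧ x_2) = 5 ↔ 0 = 3
((x_1 ↔ x_2) ↔ (x_2 ∧ x_2)) ↔ x_2 = 3 ↔ 0 = 5
(((x_3 ↔ x_2) ↔ x_3) ↔ (x_2 ∧ ¬x_2)) ↔ (((x_1 ↔ x_2) ↔ (x_2 ∧ x_2)) ↔ x_2) = 6 ↔ 5 = 7

7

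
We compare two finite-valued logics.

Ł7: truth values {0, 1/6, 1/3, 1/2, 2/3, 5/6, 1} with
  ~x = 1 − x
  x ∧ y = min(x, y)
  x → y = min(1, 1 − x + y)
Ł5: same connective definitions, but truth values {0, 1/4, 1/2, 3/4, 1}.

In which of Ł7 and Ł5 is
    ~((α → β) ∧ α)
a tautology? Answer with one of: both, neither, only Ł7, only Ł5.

neither

In Ł7: at α = 1/6, β = 0 the value is 5/6 — not a tautology.
In Ł5: at α = 1/4, β = 0 the value is 3/4 — not a tautology.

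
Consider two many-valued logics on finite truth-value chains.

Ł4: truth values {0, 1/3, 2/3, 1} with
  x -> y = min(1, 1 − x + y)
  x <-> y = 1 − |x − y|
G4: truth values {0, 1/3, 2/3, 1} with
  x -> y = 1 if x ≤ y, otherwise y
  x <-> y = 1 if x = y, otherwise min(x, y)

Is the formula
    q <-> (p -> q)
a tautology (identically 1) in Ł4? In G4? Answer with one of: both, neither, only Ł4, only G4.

In Ł4: at p = 0, q = 0 the value is 0 — not a tautology.
In G4: at p = 0, q = 0 the value is 0 — not a tautology.

neither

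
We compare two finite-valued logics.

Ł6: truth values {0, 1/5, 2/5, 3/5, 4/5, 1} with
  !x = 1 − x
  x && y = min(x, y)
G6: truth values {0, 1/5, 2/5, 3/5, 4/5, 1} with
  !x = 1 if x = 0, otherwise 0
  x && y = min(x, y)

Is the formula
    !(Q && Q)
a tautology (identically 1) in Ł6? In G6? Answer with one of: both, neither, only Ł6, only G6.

In Ł6: at Q = 1/5 the value is 4/5 — not a tautology.
In G6: at Q = 1/5 the value is 0 — not a tautology.

neither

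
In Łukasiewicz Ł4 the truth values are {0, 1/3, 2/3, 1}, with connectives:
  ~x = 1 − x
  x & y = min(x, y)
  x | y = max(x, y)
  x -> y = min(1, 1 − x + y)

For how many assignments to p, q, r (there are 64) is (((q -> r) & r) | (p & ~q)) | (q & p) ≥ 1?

22

value 1: 22 assignments (counts)
value 2/3: 26 assignments
value 1/3: 12 assignments
value 0: 4 assignments
So 22 of the 64 assignments meet the threshold.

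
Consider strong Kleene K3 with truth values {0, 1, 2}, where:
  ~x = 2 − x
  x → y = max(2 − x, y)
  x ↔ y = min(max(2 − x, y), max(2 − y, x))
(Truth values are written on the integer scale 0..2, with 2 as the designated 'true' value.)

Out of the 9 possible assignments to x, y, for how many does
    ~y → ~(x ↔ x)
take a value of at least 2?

x = 0, y = 0 ↦ 0  <
x = 0, y = 1 ↦ 1  <
x = 0, y = 2 ↦ 2  ≥
x = 1, y = 0 ↦ 1  <
x = 1, y = 1 ↦ 1  <
x = 1, y = 2 ↦ 2  ≥
x = 2, y = 0 ↦ 0  <
x = 2, y = 1 ↦ 1  <
x = 2, y = 2 ↦ 2  ≥
So 3 of the 9 assignments meet the threshold.

3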